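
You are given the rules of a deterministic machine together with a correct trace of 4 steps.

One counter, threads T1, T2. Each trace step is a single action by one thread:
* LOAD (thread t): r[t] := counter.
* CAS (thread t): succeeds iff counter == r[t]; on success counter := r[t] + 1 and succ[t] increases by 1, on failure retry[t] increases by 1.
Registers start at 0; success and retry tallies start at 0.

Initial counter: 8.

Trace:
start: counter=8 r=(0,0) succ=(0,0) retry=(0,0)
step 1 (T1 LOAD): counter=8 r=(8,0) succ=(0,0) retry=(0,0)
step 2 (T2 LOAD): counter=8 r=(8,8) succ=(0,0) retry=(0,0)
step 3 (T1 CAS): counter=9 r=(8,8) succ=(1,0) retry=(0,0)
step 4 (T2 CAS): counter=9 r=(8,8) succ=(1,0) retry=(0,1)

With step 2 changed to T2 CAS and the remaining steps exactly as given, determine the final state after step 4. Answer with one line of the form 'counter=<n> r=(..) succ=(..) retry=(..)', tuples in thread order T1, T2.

(re-executing from step 2 with the substitution; state before step 2: counter=8 r=(8,0) succ=(0,0) retry=(0,0))
step 2 (T2 CAS): counter=8 r=(8,0) succ=(0,0) retry=(0,1)
step 3 (T1 CAS): counter=9 r=(8,0) succ=(1,0) retry=(0,1)
step 4 (T2 CAS): counter=9 r=(8,0) succ=(1,0) retry=(0,2)

counter=9 r=(8,0) succ=(1,0) retry=(0,2)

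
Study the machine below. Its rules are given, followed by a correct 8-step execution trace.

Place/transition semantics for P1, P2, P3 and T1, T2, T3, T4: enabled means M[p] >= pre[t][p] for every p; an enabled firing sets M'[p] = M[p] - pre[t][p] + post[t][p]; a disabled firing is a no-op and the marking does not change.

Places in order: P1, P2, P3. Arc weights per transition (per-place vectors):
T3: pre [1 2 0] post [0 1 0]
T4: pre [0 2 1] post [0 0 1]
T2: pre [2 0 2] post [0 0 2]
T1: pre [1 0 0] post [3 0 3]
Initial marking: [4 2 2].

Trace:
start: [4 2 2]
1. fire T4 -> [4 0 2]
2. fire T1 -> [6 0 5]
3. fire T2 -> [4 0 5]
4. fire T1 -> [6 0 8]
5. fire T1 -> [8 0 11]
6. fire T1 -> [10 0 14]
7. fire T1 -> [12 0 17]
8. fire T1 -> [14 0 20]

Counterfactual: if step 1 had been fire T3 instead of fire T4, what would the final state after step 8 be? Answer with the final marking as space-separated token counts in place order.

13 1 20

(re-executing from step 1 with the substitution; state before step 1: [4 2 2])
1. fire T3 -> [3 1 2]
2. fire T1 -> [5 1 5]
3. fire T2 -> [3 1 5]
4. fire T1 -> [5 1 8]
5. fire T1 -> [7 1 11]
6. fire T1 -> [9 1 14]
7. fire T1 -> [11 1 17]
8. fire T1 -> [13 1 20]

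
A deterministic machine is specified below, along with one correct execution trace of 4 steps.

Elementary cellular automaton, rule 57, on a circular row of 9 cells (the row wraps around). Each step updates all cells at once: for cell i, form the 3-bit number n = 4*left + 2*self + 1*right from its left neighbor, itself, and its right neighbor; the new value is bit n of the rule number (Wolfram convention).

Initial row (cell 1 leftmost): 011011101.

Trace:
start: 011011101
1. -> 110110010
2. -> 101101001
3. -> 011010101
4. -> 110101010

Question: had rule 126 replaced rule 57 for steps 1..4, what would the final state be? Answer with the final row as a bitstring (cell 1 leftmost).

(re-executing steps 1..4 under rule 126; state before step 1: 011011101)
1. -> 111110111
2. -> 000011100
3. -> 000110110
4. -> 001111111

001111111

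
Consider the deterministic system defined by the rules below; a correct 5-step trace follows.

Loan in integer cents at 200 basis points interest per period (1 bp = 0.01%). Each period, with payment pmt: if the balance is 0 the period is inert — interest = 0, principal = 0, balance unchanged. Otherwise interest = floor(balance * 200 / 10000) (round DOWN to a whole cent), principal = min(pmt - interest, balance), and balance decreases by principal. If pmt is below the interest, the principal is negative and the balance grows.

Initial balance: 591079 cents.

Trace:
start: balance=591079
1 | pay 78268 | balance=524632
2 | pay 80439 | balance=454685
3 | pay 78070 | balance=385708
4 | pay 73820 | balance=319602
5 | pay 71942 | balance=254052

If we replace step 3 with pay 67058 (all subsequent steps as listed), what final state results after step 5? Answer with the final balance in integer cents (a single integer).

265508

(re-executing from step 3 with the substitution; state before step 3: balance=454685)
3 | pay 67058 | balance=396720
4 | pay 73820 | balance=330834
5 | pay 71942 | balance=265508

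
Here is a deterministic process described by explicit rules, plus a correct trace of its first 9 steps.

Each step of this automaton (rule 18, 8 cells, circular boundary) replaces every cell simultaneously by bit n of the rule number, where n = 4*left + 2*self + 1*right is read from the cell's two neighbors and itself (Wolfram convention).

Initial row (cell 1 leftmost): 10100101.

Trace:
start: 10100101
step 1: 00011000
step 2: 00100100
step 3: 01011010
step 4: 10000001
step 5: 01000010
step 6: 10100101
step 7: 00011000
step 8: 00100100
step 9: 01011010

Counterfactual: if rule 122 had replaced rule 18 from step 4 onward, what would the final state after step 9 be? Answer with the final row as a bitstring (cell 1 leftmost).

00000000

(re-executing steps 4..9 under rule 122; state before step 4: 01011010)
step 4: 10111101
step 5: 11100111
step 6: 00111100
step 7: 01100110
step 8: 11111111
step 9: 00000000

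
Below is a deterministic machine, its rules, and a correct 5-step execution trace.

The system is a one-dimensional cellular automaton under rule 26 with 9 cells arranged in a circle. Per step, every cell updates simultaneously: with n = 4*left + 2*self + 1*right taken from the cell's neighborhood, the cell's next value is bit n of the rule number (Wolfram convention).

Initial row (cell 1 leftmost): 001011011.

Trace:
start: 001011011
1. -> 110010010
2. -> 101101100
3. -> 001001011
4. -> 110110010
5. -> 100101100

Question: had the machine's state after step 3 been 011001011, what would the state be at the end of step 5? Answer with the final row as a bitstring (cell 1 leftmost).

state after step 3 := 011001011
4. -> 010110010
5. -> 100101101

100101101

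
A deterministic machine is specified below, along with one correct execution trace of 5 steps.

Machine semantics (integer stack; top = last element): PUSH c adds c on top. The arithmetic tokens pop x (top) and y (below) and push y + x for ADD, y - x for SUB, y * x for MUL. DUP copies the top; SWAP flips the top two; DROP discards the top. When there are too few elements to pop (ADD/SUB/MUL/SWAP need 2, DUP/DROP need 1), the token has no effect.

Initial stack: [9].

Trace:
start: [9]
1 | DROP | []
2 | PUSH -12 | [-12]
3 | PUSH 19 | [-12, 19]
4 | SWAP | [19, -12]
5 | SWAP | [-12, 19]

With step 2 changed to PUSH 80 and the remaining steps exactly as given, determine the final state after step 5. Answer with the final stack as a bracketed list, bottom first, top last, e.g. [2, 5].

(re-executing from step 2 with the substitution; state before step 2: [])
2 | PUSH 80 | [80]
3 | PUSH 19 | [80, 19]
4 | SWAP | [19, 80]
5 | SWAP | [80, 19]

[80, 19]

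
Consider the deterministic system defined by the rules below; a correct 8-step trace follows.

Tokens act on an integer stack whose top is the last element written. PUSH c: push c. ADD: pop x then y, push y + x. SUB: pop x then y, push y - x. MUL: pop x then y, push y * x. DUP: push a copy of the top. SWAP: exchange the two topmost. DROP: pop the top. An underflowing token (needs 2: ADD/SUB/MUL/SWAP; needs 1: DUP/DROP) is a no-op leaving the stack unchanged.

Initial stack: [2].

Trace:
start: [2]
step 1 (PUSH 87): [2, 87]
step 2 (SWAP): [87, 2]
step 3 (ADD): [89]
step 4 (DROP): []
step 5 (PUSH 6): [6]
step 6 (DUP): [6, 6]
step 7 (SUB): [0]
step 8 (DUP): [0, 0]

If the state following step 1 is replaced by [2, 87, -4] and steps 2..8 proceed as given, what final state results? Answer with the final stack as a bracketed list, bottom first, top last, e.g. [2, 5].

state after step 1 := [2, 87, -4]
step 2 (SWAP): [2, -4, 87]
step 3 (ADD): [2, 83]
step 4 (DROP): [2]
step 5 (PUSH 6): [2, 6]
step 6 (DUP): [2, 6, 6]
step 7 (SUB): [2, 0]
step 8 (DUP): [2, 0, 0]

[2, 0, 0]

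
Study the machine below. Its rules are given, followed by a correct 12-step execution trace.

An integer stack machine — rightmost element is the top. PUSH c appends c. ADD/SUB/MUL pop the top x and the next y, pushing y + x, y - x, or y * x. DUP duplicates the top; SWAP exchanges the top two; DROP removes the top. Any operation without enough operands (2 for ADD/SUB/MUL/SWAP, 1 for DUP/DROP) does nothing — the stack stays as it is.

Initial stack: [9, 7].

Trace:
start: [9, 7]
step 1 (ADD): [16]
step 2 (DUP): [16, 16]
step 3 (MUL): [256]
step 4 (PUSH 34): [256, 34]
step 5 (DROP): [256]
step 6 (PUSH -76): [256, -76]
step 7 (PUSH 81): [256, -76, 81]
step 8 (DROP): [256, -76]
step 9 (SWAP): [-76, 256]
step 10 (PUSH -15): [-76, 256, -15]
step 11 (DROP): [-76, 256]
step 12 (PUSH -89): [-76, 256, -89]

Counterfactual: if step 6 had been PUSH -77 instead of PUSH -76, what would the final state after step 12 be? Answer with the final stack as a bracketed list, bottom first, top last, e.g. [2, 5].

[-77, 256, -89]

(re-executing from step 6 with the substitution; state before step 6: [256])
step 6 (PUSH -77): [256, -77]
step 7 (PUSH 81): [256, -77, 81]
step 8 (DROP): [256, -77]
step 9 (SWAP): [-77, 256]
step 10 (PUSH -15): [-77, 256, -15]
step 11 (DROP): [-77, 256]
step 12 (PUSH -89): [-77, 256, -89]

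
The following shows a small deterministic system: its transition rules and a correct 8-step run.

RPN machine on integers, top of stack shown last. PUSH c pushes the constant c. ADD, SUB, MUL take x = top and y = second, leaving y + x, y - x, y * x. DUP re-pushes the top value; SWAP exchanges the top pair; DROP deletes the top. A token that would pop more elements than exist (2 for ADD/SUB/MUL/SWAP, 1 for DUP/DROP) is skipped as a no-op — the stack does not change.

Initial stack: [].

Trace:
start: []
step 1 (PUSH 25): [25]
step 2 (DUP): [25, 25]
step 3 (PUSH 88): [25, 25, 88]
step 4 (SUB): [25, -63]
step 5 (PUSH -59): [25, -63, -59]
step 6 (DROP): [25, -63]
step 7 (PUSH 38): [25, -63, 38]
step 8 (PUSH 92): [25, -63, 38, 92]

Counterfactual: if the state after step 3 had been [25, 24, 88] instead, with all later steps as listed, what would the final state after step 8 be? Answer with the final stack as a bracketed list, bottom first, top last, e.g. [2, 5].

state after step 3 := [25, 24, 88]
step 4 (SUB): [25, -64]
step 5 (PUSH -59): [25, -64, -59]
step 6 (DROP): [25, -64]
step 7 (PUSH 38): [25, -64, 38]
step 8 (PUSH 92): [25, -64, 38, 92]

[25, -64, 38, 92]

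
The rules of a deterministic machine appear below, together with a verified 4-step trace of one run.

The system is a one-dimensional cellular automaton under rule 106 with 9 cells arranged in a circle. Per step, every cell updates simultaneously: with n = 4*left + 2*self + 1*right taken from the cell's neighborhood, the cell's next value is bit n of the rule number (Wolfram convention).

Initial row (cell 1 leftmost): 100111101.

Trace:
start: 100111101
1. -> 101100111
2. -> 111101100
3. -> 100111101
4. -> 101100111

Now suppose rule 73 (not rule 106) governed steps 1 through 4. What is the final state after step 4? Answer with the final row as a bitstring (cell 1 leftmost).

101000101

(re-executing steps 1..4 under rule 73; state before step 1: 100111101)
1. -> 100100101
2. -> 100000001
3. -> 101111101
4. -> 101000101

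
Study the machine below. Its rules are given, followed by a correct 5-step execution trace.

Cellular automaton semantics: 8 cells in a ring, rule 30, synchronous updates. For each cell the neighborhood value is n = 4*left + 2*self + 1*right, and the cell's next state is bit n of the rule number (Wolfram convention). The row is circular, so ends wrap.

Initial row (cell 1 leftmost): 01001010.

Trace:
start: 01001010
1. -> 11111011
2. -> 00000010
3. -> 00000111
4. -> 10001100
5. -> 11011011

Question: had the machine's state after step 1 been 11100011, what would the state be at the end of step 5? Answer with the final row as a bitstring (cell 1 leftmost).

state after step 1 := 11100011
2. -> 00010110
3. -> 00110101
4. -> 11100101
5. -> 00011101

00011101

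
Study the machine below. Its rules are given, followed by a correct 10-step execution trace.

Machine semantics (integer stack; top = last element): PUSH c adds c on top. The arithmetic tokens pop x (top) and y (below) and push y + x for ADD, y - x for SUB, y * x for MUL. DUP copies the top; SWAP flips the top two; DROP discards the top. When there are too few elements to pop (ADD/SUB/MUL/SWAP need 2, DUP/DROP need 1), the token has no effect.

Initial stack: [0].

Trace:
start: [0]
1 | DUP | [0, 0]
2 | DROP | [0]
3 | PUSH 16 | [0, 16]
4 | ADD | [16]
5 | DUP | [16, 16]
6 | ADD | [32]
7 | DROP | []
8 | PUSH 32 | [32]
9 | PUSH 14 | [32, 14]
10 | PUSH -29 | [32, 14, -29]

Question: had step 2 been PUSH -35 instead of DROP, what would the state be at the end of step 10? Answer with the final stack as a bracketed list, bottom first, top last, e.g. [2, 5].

[0, 0, 32, 14, -29]

(re-executing from step 2 with the substitution; state before step 2: [0, 0])
2 | PUSH -35 | [0, 0, -35]
3 | PUSH 16 | [0, 0, -35, 16]
4 | ADD | [0, 0, -19]
5 | DUP | [0, 0, -19, -19]
6 | ADD | [0, 0, -38]
7 | DROP | [0, 0]
8 | PUSH 32 | [0, 0, 32]
9 | PUSH 14 | [0, 0, 32, 14]
10 | PUSH -29 | [0, 0, 32, 14, -29]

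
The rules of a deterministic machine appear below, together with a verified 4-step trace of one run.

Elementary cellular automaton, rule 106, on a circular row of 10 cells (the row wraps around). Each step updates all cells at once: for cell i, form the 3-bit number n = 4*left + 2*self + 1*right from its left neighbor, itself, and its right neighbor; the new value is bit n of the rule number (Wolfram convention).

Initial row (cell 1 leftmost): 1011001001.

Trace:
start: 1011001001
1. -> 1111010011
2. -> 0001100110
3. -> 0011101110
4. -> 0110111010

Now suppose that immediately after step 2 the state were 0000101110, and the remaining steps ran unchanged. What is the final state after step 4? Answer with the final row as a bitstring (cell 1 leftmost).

state after step 2 := 0000101110
3. -> 0001011010
4. -> 0010111100

0010111100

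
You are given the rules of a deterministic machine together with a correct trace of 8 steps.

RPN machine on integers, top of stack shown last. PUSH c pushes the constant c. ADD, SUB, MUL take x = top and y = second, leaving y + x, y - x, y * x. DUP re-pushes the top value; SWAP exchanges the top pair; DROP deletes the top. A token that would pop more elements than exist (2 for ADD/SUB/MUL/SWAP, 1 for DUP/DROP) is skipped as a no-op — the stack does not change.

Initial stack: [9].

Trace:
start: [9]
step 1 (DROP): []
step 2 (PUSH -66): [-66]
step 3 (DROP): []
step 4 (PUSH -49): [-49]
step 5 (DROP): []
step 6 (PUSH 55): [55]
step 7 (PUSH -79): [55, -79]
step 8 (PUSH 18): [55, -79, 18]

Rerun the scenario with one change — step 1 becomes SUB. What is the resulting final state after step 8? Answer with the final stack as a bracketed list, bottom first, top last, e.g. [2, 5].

(re-executing from step 1 with the substitution; state before step 1: [9])
step 1 (SUB): [9]
step 2 (PUSH -66): [9, -66]
step 3 (DROP): [9]
step 4 (PUSH -49): [9, -49]
step 5 (DROP): [9]
step 6 (PUSH 55): [9, 55]
step 7 (PUSH -79): [9, 55, -79]
step 8 (PUSH 18): [9, 55, -79, 18]

[9, 55, -79, 18]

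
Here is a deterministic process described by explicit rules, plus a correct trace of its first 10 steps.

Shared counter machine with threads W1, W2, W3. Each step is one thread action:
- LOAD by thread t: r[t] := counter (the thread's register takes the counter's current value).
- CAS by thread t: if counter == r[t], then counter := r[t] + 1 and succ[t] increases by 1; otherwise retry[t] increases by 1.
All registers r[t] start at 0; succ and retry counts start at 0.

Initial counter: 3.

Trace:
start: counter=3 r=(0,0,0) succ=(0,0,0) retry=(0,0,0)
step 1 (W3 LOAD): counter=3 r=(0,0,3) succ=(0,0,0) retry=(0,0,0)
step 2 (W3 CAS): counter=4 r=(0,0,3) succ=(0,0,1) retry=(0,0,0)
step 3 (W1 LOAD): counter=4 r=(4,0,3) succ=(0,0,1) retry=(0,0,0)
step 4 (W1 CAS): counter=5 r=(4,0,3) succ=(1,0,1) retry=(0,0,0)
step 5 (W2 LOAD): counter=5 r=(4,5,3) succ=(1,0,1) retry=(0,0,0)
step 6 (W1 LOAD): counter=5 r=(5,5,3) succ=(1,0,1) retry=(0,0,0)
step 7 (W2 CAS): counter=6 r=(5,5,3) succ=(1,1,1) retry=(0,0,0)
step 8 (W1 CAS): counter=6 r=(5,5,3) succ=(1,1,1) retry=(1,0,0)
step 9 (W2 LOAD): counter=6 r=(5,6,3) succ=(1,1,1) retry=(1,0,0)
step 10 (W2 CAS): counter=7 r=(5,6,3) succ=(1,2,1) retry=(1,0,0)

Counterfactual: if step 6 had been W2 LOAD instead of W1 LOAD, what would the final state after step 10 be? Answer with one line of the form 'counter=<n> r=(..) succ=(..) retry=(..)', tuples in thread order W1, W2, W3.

counter=7 r=(4,6,3) succ=(1,2,1) retry=(1,0,0)

(re-executing from step 6 with the substitution; state before step 6: counter=5 r=(4,5,3) succ=(1,0,1) retry=(0,0,0))
step 6 (W2 LOAD): counter=5 r=(4,5,3) succ=(1,0,1) retry=(0,0,0)
step 7 (W2 CAS): counter=6 r=(4,5,3) succ=(1,1,1) retry=(0,0,0)
step 8 (W1 CAS): counter=6 r=(4,5,3) succ=(1,1,1) retry=(1,0,0)
step 9 (W2 LOAD): counter=6 r=(4,6,3) succ=(1,1,1) retry=(1,0,0)
step 10 (W2 CAS): counter=7 r=(4,6,3) succ=(1,2,1) retry=(1,0,0)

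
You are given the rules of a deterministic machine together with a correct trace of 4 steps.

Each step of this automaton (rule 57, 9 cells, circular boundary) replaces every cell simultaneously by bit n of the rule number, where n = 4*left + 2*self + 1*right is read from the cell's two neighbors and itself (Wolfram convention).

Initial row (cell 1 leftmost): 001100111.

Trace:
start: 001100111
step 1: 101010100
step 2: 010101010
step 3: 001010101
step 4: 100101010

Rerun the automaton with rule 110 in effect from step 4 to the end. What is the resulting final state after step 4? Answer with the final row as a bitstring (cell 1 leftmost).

011111111

(re-executing step 4 under rule 110; state before step 4: 001010101)
step 4: 011111111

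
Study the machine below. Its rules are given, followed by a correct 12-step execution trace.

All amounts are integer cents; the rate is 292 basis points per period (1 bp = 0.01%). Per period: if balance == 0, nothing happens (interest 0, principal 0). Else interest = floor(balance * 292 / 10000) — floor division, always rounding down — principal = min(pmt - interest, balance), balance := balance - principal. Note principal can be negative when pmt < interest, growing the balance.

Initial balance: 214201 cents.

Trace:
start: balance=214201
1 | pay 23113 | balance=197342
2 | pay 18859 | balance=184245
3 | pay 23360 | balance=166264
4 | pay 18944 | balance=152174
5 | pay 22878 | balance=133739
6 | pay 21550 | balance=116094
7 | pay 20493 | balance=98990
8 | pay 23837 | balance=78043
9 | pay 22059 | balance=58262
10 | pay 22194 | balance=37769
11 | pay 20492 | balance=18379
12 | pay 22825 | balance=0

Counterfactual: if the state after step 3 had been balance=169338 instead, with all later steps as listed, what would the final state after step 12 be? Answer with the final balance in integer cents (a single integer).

state after step 3 := balance=169338
4 | pay 18944 | balance=155338
5 | pay 22878 | balance=136995
6 | pay 21550 | balance=119445
7 | pay 20493 | balance=102439
8 | pay 23837 | balance=81593
9 | pay 22059 | balance=61916
10 | pay 22194 | balance=41529
11 | pay 20492 | balance=22249
12 | pay 22825 | balance=73

73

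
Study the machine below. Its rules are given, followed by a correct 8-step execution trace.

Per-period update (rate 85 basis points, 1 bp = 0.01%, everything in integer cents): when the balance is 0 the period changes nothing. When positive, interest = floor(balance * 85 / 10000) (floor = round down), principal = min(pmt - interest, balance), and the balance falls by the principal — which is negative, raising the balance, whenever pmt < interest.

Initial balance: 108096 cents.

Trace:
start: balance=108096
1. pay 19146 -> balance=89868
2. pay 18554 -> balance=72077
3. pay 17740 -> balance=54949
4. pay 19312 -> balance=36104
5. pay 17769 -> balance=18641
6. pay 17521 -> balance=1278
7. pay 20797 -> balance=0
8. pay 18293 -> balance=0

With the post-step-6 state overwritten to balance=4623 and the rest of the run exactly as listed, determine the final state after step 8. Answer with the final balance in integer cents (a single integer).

state after step 6 := balance=4623
7. pay 20797 -> balance=0
8. pay 18293 -> balance=0

0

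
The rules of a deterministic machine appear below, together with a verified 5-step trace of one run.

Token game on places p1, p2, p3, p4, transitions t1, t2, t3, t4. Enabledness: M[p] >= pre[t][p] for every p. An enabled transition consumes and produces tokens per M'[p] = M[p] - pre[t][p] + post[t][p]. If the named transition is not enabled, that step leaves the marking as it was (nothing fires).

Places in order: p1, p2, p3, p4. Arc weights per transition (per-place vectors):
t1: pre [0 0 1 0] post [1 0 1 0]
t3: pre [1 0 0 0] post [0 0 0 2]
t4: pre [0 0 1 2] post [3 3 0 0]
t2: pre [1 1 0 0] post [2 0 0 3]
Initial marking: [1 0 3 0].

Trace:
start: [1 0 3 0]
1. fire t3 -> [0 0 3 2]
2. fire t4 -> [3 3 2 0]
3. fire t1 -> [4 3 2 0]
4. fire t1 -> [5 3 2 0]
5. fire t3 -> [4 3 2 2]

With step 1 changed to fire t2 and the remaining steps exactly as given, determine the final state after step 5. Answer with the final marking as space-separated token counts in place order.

2 0 3 2

(re-executing from step 1 with the substitution; state before step 1: [1 0 3 0])
1. fire t2 -> [1 0 3 0]
2. fire t4 -> [1 0 3 0]
3. fire t1 -> [2 0 3 0]
4. fire t1 -> [3 0 3 0]
5. fire t3 -> [2 0 3 2]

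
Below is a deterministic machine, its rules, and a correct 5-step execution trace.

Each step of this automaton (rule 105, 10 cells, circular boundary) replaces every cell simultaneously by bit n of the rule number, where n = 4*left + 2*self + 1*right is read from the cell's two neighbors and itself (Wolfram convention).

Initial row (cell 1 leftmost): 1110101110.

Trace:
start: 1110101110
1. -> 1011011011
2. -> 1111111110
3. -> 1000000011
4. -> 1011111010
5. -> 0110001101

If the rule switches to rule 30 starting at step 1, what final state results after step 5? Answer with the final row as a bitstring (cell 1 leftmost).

(re-executing steps 1..5 under rule 30; state before step 1: 1110101110)
1. -> 1000101000
2. -> 1101101101
3. -> 0001001001
4. -> 1011111111
5. -> 0010000000

0010000000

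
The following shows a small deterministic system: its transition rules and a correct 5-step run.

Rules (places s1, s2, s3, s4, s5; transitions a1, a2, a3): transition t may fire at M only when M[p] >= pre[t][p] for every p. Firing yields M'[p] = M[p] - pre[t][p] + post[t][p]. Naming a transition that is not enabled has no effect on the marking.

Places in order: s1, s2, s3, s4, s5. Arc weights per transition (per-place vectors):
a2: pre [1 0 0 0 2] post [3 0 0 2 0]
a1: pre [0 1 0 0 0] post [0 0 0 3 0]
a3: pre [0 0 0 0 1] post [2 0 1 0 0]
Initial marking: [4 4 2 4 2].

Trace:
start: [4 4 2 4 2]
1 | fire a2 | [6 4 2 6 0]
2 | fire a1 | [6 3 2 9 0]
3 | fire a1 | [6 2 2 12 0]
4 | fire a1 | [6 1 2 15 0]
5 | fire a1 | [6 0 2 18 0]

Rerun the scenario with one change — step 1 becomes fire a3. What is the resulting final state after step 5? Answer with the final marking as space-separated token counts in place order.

6 0 3 16 1

(re-executing from step 1 with the substitution; state before step 1: [4 4 2 4 2])
1 | fire a3 | [6 4 3 4 1]
2 | fire a1 | [6 3 3 7 1]
3 | fire a1 | [6 2 3 10 1]
4 | fire a1 | [6 1 3 13 1]
5 | fire a1 | [6 0 3 16 1]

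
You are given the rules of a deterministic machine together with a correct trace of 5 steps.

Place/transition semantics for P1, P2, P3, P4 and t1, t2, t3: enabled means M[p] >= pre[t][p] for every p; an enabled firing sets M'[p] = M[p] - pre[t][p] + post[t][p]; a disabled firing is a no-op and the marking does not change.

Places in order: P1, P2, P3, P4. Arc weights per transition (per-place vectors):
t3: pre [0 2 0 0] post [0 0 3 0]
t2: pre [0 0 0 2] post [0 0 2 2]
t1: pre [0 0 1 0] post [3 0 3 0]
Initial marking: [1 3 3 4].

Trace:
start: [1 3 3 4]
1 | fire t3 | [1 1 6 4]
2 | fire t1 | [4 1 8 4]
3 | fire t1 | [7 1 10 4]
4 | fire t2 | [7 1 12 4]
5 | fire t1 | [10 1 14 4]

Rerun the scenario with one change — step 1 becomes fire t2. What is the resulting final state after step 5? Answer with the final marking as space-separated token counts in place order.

10 3 13 4

(re-executing from step 1 with the substitution; state before step 1: [1 3 3 4])
1 | fire t2 | [1 3 5 4]
2 | fire t1 | [4 3 7 4]
3 | fire t1 | [7 3 9 4]
4 | fire t2 | [7 3 11 4]
5 | fire t1 | [10 3 13 4]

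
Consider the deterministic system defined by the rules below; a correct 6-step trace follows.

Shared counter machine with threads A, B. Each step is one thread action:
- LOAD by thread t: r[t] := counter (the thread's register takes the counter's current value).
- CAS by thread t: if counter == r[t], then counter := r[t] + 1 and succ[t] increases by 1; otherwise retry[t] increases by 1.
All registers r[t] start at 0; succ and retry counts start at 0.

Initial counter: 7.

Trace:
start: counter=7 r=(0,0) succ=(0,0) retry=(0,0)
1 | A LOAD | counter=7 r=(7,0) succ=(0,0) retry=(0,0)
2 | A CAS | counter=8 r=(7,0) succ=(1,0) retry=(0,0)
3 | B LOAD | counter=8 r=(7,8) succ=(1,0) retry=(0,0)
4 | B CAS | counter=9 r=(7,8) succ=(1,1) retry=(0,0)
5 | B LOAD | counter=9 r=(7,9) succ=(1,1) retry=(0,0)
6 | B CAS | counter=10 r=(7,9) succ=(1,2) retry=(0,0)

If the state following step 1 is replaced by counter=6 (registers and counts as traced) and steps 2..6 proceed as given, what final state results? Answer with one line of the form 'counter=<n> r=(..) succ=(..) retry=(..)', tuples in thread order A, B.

counter=8 r=(7,7) succ=(0,2) retry=(1,0)

state after step 1 := counter=6 r=(7,0) succ=(0,0) retry=(0,0)
2 | A CAS | counter=6 r=(7,0) succ=(0,0) retry=(1,0)
3 | B LOAD | counter=6 r=(7,6) succ=(0,0) retry=(1,0)
4 | B CAS | counter=7 r=(7,6) succ=(0,1) retry=(1,0)
5 | B LOAD | counter=7 r=(7,7) succ=(0,1) retry=(1,0)
6 | B CAS | counter=8 r=(7,7) succ=(0,2) retry=(1,0)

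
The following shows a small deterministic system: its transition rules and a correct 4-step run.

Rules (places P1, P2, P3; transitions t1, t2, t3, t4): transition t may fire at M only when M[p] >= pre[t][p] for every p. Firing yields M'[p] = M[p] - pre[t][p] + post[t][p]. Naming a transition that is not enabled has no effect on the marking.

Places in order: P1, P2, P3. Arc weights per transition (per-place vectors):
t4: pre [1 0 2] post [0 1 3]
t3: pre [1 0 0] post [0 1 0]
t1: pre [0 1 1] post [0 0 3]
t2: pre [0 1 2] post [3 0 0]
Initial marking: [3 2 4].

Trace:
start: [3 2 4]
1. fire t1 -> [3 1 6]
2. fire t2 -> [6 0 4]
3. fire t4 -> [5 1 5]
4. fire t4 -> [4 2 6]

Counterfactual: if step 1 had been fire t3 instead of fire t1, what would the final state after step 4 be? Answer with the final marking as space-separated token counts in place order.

3 4 4

(re-executing from step 1 with the substitution; state before step 1: [3 2 4])
1. fire t3 -> [2 3 4]
2. fire t2 -> [5 2 2]
3. fire t4 -> [4 3 3]
4. fire t4 -> [3 4 4]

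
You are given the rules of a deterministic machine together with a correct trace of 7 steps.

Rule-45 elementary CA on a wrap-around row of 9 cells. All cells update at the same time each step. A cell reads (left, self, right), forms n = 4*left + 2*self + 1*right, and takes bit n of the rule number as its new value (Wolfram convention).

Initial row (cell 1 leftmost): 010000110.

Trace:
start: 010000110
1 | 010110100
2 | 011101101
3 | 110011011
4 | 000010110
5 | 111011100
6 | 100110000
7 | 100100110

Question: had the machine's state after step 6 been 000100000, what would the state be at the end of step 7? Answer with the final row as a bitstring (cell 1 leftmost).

state after step 6 := 000100000
7 | 110101111

110101111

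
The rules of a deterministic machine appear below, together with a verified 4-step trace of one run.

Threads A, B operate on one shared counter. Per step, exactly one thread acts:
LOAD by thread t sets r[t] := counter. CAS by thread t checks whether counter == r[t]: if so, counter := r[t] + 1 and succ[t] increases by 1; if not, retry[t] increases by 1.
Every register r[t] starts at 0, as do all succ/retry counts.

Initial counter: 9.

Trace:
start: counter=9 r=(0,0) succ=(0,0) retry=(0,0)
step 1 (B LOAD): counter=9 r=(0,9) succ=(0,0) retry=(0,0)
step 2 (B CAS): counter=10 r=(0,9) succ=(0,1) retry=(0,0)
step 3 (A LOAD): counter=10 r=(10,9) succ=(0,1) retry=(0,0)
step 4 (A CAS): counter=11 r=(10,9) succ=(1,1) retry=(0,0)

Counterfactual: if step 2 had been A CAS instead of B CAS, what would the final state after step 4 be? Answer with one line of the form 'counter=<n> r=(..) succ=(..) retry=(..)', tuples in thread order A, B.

counter=10 r=(9,9) succ=(1,0) retry=(1,0)

(re-executing from step 2 with the substitution; state before step 2: counter=9 r=(0,9) succ=(0,0) retry=(0,0))
step 2 (A CAS): counter=9 r=(0,9) succ=(0,0) retry=(1,0)
step 3 (A LOAD): counter=9 r=(9,9) succ=(0,0) retry=(1,0)
step 4 (A CAS): counter=10 r=(9,9) succ=(1,0) retry=(1,0)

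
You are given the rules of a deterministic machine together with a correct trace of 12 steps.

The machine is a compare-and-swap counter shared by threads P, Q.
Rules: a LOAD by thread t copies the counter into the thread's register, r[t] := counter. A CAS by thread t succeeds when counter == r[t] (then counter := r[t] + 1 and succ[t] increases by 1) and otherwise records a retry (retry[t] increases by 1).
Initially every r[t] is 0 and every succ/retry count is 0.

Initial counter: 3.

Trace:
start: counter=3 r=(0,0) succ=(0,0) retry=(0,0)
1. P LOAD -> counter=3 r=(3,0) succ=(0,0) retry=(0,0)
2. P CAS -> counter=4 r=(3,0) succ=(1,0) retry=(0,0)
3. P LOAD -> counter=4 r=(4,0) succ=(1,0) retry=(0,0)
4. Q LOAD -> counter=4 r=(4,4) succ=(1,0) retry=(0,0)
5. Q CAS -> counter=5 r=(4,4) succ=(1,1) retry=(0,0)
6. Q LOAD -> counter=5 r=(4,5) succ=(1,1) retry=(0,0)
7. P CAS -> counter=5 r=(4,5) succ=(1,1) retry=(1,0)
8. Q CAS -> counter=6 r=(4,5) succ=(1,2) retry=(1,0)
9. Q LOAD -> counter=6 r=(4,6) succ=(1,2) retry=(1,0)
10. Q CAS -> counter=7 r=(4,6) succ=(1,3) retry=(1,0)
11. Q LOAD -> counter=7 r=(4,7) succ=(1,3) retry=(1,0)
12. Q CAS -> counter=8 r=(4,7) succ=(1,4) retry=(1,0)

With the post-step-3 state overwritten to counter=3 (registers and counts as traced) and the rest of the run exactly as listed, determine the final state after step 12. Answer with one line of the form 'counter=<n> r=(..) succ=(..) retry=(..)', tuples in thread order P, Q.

counter=7 r=(4,6) succ=(2,3) retry=(0,1)

state after step 3 := counter=3 r=(4,0) succ=(1,0) retry=(0,0)
4. Q LOAD -> counter=3 r=(4,3) succ=(1,0) retry=(0,0)
5. Q CAS -> counter=4 r=(4,3) succ=(1,1) retry=(0,0)
6. Q LOAD -> counter=4 r=(4,4) succ=(1,1) retry=(0,0)
7. P CAS -> counter=5 r=(4,4) succ=(2,1) retry=(0,0)
8. Q CAS -> counter=5 r=(4,4) succ=(2,1) retry=(0,1)
9. Q LOAD -> counter=5 r=(4,5) succ=(2,1) retry=(0,1)
10. Q CAS -> counter=6 r=(4,5) succ=(2,2) retry=(0,1)
11. Q LOAD -> counter=6 r=(4,6) succ=(2,2) retry=(0,1)
12. Q CAS -> counter=7 r=(4,6) succ=(2,3) retry=(0,1)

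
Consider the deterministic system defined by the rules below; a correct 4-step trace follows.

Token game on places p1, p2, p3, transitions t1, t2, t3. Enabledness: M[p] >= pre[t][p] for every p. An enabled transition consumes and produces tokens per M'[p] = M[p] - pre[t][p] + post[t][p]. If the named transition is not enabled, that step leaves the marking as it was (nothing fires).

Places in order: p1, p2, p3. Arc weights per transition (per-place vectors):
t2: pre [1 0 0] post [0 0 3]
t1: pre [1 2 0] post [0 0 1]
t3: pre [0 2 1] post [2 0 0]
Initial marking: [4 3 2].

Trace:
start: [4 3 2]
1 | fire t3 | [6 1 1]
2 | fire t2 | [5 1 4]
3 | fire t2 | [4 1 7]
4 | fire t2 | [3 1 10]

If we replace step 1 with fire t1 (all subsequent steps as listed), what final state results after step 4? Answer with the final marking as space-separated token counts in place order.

0 1 12

(re-executing from step 1 with the substitution; state before step 1: [4 3 2])
1 | fire t1 | [3 1 3]
2 | fire t2 | [2 1 6]
3 | fire t2 | [1 1 9]
4 | fire t2 | [0 1 12]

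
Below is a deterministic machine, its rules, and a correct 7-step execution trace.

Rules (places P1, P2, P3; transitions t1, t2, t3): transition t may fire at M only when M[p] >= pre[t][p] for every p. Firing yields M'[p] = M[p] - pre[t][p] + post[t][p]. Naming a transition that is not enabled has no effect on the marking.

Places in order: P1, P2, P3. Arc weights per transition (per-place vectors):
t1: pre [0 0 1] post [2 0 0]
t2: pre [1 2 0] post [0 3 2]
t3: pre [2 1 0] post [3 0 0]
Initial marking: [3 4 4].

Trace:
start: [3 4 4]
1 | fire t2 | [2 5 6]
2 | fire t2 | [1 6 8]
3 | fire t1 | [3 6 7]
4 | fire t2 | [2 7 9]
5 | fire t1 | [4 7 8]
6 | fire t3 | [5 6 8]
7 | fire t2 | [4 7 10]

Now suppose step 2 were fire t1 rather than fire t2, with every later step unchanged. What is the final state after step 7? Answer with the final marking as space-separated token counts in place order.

7 6 7

(re-executing from step 2 with the substitution; state before step 2: [2 5 6])
2 | fire t1 | [4 5 5]
3 | fire t1 | [6 5 4]
4 | fire t2 | [5 6 6]
5 | fire t1 | [7 6 5]
6 | fire t3 | [8 5 5]
7 | fire t2 | [7 6 7]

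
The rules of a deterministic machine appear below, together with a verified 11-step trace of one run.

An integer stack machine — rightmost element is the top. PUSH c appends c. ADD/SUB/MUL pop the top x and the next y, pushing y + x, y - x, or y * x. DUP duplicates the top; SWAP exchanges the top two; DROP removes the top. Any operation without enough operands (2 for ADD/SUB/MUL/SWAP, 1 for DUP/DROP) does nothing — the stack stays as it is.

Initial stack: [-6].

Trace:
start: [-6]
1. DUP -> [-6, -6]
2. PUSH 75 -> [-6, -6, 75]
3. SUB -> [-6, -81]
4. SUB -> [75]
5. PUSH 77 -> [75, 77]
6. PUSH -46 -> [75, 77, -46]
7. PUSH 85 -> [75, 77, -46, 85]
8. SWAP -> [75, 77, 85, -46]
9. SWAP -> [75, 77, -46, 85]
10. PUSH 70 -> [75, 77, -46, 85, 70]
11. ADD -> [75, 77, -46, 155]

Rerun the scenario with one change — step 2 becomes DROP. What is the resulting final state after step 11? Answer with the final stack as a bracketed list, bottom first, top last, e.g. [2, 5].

(re-executing from step 2 with the substitution; state before step 2: [-6, -6])
2. DROP -> [-6]
3. SUB -> [-6]
4. SUB -> [-6]
5. PUSH 77 -> [-6, 77]
6. PUSH -46 -> [-6, 77, -46]
7. PUSH 85 -> [-6, 77, -46, 85]
8. SWAP -> [-6, 77, 85, -46]
9. SWAP -> [-6, 77, -46, 85]
10. PUSH 70 -> [-6, 77, -46, 85, 70]
11. ADD -> [-6, 77, -46, 155]

[-6, 77, -46, 155]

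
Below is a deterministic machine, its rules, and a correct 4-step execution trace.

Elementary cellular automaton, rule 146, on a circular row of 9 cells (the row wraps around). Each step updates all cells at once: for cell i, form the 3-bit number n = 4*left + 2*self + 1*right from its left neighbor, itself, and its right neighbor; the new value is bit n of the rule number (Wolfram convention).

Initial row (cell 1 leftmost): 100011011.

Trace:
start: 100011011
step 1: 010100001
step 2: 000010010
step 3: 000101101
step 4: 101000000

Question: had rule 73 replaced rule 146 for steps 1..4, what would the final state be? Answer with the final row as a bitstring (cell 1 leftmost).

001011010

(re-executing steps 1..4 under rule 73; state before step 1: 100011011)
step 1: 101011010
step 2: 000011000
step 3: 111011011
step 4: 001011010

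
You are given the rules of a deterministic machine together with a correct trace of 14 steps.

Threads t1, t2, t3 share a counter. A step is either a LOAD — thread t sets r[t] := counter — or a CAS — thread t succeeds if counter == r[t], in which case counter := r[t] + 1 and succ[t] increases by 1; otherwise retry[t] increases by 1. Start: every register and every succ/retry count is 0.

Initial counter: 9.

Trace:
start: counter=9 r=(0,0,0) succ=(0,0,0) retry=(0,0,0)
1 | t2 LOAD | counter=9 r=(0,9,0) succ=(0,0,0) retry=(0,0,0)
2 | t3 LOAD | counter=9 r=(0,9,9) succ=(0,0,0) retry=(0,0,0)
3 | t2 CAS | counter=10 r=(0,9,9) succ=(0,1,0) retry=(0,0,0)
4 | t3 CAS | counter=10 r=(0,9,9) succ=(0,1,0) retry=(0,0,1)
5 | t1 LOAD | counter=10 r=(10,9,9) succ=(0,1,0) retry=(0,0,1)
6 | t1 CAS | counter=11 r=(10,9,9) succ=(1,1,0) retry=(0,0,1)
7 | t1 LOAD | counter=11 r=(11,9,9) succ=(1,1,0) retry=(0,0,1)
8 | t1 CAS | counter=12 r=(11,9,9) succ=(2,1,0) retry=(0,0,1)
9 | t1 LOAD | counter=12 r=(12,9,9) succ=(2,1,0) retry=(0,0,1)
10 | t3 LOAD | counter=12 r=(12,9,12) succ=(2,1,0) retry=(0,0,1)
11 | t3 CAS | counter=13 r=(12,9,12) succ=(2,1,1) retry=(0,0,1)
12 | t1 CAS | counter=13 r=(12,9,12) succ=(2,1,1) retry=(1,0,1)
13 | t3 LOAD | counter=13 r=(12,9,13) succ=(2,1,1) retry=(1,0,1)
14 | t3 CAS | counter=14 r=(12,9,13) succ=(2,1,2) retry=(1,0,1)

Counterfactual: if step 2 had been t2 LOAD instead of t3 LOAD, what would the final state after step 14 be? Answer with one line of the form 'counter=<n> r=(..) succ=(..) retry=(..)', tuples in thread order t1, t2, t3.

(re-executing from step 2 with the substitution; state before step 2: counter=9 r=(0,9,0) succ=(0,0,0) retry=(0,0,0))
2 | t2 LOAD | counter=9 r=(0,9,0) succ=(0,0,0) retry=(0,0,0)
3 | t2 CAS | counter=10 r=(0,9,0) succ=(0,1,0) retry=(0,0,0)
4 | t3 CAS | counter=10 r=(0,9,0) succ=(0,1,0) retry=(0,0,1)
5 | t1 LOAD | counter=10 r=(10,9,0) succ=(0,1,0) retry=(0,0,1)
6 | t1 CAS | counter=11 r=(10,9,0) succ=(1,1,0) retry=(0,0,1)
7 | t1 LOAD | counter=11 r=(11,9,0) succ=(1,1,0) retry=(0,0,1)
8 | t1 CAS | counter=12 r=(11,9,0) succ=(2,1,0) retry=(0,0,1)
9 | t1 LOAD | counter=12 r=(12,9,0) succ=(2,1,0) retry=(0,0,1)
10 | t3 LOAD | counter=12 r=(12,9,12) succ=(2,1,0) retry=(0,0,1)
11 | t3 CAS | counter=13 r=(12,9,12) succ=(2,1,1) retry=(0,0,1)
12 | t1 CAS | counter=13 r=(12,9,12) succ=(2,1,1) retry=(1,0,1)
13 | t3 LOAD | counter=13 r=(12,9,13) succ=(2,1,1) retry=(1,0,1)
14 | t3 CAS | counter=14 r=(12,9,13) succ=(2,1,2) retry=(1,0,1)

counter=14 r=(12,9,13) succ=(2,1,2) retry=(1,0,1)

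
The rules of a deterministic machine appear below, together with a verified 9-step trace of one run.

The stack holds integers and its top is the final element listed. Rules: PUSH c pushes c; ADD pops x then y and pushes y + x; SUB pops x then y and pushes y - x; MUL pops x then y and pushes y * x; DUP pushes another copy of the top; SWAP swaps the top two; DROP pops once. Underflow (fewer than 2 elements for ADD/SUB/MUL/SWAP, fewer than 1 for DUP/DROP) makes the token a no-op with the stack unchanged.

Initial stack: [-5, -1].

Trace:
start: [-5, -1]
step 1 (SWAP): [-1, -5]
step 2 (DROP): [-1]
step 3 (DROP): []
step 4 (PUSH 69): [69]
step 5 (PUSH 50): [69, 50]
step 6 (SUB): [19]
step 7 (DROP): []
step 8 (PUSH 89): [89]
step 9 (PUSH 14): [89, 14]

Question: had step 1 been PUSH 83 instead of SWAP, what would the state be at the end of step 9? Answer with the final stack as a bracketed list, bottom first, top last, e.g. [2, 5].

(re-executing from step 1 with the substitution; state before step 1: [-5, -1])
step 1 (PUSH 83): [-5, -1, 83]
step 2 (DROP): [-5, -1]
step 3 (DROP): [-5]
step 4 (PUSH 69): [-5, 69]
step 5 (PUSH 50): [-5, 69, 50]
step 6 (SUB): [-5, 19]
step 7 (DROP): [-5]
step 8 (PUSH 89): [-5, 89]
step 9 (PUSH 14): [-5, 89, 14]

[-5, 89, 14]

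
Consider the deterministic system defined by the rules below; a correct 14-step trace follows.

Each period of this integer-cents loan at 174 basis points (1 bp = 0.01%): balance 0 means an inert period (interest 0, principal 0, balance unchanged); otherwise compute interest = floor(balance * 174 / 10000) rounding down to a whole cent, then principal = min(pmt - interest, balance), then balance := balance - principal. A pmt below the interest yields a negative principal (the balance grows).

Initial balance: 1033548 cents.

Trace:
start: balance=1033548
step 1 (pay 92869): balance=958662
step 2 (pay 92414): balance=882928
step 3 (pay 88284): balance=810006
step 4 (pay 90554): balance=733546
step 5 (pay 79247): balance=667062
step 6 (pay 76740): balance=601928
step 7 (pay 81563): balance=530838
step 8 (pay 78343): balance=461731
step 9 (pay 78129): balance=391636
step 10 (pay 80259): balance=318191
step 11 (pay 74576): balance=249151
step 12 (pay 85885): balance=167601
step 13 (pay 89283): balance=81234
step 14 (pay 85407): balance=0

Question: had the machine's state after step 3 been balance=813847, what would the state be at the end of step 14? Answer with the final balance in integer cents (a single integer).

state after step 3 := balance=813847
step 4 (pay 90554): balance=737453
step 5 (pay 79247): balance=671037
step 6 (pay 76740): balance=605973
step 7 (pay 81563): balance=534953
step 8 (pay 78343): balance=465918
step 9 (pay 78129): balance=395895
step 10 (pay 80259): balance=322524
step 11 (pay 74576): balance=253559
step 12 (pay 85885): balance=172085
step 13 (pay 89283): balance=85796
step 14 (pay 85407): balance=1881

1881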